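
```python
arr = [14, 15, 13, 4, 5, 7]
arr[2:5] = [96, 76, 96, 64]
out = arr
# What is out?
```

arr starts as [14, 15, 13, 4, 5, 7] (length 6). The slice arr[2:5] covers indices [2, 3, 4] with values [13, 4, 5]. Replacing that slice with [96, 76, 96, 64] (different length) produces [14, 15, 96, 76, 96, 64, 7].

[14, 15, 96, 76, 96, 64, 7]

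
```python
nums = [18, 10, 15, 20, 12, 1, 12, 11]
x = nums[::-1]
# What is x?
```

nums has length 8. The slice nums[::-1] selects indices [7, 6, 5, 4, 3, 2, 1, 0] (7->11, 6->12, 5->1, 4->12, 3->20, 2->15, 1->10, 0->18), giving [11, 12, 1, 12, 20, 15, 10, 18].

[11, 12, 1, 12, 20, 15, 10, 18]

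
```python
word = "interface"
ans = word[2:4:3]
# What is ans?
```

word has length 9. The slice word[2:4:3] selects indices [2] (2->'t'), giving 't'.

't'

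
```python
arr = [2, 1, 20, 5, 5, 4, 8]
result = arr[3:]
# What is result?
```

arr has length 7. The slice arr[3:] selects indices [3, 4, 5, 6] (3->5, 4->5, 5->4, 6->8), giving [5, 5, 4, 8].

[5, 5, 4, 8]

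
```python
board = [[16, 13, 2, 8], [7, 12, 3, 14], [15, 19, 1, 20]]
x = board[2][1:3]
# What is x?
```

board[2] = [15, 19, 1, 20]. board[2] has length 4. The slice board[2][1:3] selects indices [1, 2] (1->19, 2->1), giving [19, 1].

[19, 1]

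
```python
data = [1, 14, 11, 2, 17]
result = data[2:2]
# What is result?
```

data has length 5. The slice data[2:2] resolves to an empty index range, so the result is [].

[]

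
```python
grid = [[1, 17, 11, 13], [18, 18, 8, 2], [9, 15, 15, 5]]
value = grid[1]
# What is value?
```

grid has 3 rows. Row 1 is [18, 18, 8, 2].

[18, 18, 8, 2]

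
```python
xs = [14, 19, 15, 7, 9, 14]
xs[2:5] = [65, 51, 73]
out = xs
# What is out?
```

xs starts as [14, 19, 15, 7, 9, 14] (length 6). The slice xs[2:5] covers indices [2, 3, 4] with values [15, 7, 9]. Replacing that slice with [65, 51, 73] (same length) produces [14, 19, 65, 51, 73, 14].

[14, 19, 65, 51, 73, 14]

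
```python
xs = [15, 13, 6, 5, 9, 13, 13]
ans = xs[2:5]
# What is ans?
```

xs has length 7. The slice xs[2:5] selects indices [2, 3, 4] (2->6, 3->5, 4->9), giving [6, 5, 9].

[6, 5, 9]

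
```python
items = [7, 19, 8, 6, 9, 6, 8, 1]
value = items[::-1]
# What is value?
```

items has length 8. The slice items[::-1] selects indices [7, 6, 5, 4, 3, 2, 1, 0] (7->1, 6->8, 5->6, 4->9, 3->6, 2->8, 1->19, 0->7), giving [1, 8, 6, 9, 6, 8, 19, 7].

[1, 8, 6, 9, 6, 8, 19, 7]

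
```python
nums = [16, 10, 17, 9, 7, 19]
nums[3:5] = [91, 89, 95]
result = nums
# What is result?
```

nums starts as [16, 10, 17, 9, 7, 19] (length 6). The slice nums[3:5] covers indices [3, 4] with values [9, 7]. Replacing that slice with [91, 89, 95] (different length) produces [16, 10, 17, 91, 89, 95, 19].

[16, 10, 17, 91, 89, 95, 19]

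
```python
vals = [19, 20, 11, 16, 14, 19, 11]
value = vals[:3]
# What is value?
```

vals has length 7. The slice vals[:3] selects indices [0, 1, 2] (0->19, 1->20, 2->11), giving [19, 20, 11].

[19, 20, 11]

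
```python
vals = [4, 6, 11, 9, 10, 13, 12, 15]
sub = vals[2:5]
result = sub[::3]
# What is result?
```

vals has length 8. The slice vals[2:5] selects indices [2, 3, 4] (2->11, 3->9, 4->10), giving [11, 9, 10]. So sub = [11, 9, 10]. sub has length 3. The slice sub[::3] selects indices [0] (0->11), giving [11].

[11]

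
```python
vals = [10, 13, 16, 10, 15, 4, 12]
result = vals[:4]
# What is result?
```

vals has length 7. The slice vals[:4] selects indices [0, 1, 2, 3] (0->10, 1->13, 2->16, 3->10), giving [10, 13, 16, 10].

[10, 13, 16, 10]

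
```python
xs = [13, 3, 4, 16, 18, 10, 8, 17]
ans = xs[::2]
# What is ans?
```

xs has length 8. The slice xs[::2] selects indices [0, 2, 4, 6] (0->13, 2->4, 4->18, 6->8), giving [13, 4, 18, 8].

[13, 4, 18, 8]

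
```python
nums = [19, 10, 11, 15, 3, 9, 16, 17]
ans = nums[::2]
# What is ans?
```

nums has length 8. The slice nums[::2] selects indices [0, 2, 4, 6] (0->19, 2->11, 4->3, 6->16), giving [19, 11, 3, 16].

[19, 11, 3, 16]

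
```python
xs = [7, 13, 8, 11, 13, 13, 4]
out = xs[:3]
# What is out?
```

xs has length 7. The slice xs[:3] selects indices [0, 1, 2] (0->7, 1->13, 2->8), giving [7, 13, 8].

[7, 13, 8]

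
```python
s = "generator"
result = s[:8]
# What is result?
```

s has length 9. The slice s[:8] selects indices [0, 1, 2, 3, 4, 5, 6, 7] (0->'g', 1->'e', 2->'n', 3->'e', 4->'r', 5->'a', 6->'t', 7->'o'), giving 'generato'.

'generato'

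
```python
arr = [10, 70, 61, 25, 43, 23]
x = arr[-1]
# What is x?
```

arr has length 6. Negative index -1 maps to positive index 6 + (-1) = 5. arr[5] = 23.

23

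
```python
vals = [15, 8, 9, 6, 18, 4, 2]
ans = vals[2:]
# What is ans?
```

vals has length 7. The slice vals[2:] selects indices [2, 3, 4, 5, 6] (2->9, 3->6, 4->18, 5->4, 6->2), giving [9, 6, 18, 4, 2].

[9, 6, 18, 4, 2]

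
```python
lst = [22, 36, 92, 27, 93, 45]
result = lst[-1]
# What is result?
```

lst has length 6. Negative index -1 maps to positive index 6 + (-1) = 5. lst[5] = 45.

45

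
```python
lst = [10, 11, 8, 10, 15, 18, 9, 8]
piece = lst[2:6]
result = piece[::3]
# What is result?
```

lst has length 8. The slice lst[2:6] selects indices [2, 3, 4, 5] (2->8, 3->10, 4->15, 5->18), giving [8, 10, 15, 18]. So piece = [8, 10, 15, 18]. piece has length 4. The slice piece[::3] selects indices [0, 3] (0->8, 3->18), giving [8, 18].

[8, 18]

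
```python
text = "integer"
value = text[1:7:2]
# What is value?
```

text has length 7. The slice text[1:7:2] selects indices [1, 3, 5] (1->'n', 3->'e', 5->'e'), giving 'nee'.

'nee'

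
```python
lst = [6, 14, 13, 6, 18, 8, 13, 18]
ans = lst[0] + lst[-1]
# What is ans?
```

lst has length 8. lst[0] = 6.
lst has length 8. Negative index -1 maps to positive index 8 + (-1) = 7. lst[7] = 18.
Sum: 6 + 18 = 24.

24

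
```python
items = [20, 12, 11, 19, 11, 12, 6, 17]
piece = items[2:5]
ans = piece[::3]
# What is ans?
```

items has length 8. The slice items[2:5] selects indices [2, 3, 4] (2->11, 3->19, 4->11), giving [11, 19, 11]. So piece = [11, 19, 11]. piece has length 3. The slice piece[::3] selects indices [0] (0->11), giving [11].

[11]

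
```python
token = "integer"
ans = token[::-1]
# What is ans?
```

token has length 7. The slice token[::-1] selects indices [6, 5, 4, 3, 2, 1, 0] (6->'r', 5->'e', 4->'g', 3->'e', 2->'t', 1->'n', 0->'i'), giving 'regetni'.

'regetni'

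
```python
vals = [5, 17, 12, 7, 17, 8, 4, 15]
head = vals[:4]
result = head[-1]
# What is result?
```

vals has length 8. The slice vals[:4] selects indices [0, 1, 2, 3] (0->5, 1->17, 2->12, 3->7), giving [5, 17, 12, 7]. So head = [5, 17, 12, 7]. Then head[-1] = 7.

7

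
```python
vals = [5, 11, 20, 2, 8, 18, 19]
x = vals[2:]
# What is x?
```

vals has length 7. The slice vals[2:] selects indices [2, 3, 4, 5, 6] (2->20, 3->2, 4->8, 5->18, 6->19), giving [20, 2, 8, 18, 19].

[20, 2, 8, 18, 19]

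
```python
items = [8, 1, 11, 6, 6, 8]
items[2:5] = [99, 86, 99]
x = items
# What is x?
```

items starts as [8, 1, 11, 6, 6, 8] (length 6). The slice items[2:5] covers indices [2, 3, 4] with values [11, 6, 6]. Replacing that slice with [99, 86, 99] (same length) produces [8, 1, 99, 86, 99, 8].

[8, 1, 99, 86, 99, 8]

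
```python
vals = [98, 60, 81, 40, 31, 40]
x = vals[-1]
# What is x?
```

vals has length 6. Negative index -1 maps to positive index 6 + (-1) = 5. vals[5] = 40.

40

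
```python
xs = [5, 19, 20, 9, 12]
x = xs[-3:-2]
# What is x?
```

xs has length 5. The slice xs[-3:-2] selects indices [2] (2->20), giving [20].

[20]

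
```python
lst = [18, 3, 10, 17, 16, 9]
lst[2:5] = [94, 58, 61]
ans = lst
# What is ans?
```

lst starts as [18, 3, 10, 17, 16, 9] (length 6). The slice lst[2:5] covers indices [2, 3, 4] with values [10, 17, 16]. Replacing that slice with [94, 58, 61] (same length) produces [18, 3, 94, 58, 61, 9].

[18, 3, 94, 58, 61, 9]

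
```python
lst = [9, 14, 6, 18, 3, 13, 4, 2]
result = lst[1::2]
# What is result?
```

lst has length 8. The slice lst[1::2] selects indices [1, 3, 5, 7] (1->14, 3->18, 5->13, 7->2), giving [14, 18, 13, 2].

[14, 18, 13, 2]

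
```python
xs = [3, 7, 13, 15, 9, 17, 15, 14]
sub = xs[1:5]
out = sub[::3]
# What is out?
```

xs has length 8. The slice xs[1:5] selects indices [1, 2, 3, 4] (1->7, 2->13, 3->15, 4->9), giving [7, 13, 15, 9]. So sub = [7, 13, 15, 9]. sub has length 4. The slice sub[::3] selects indices [0, 3] (0->7, 3->9), giving [7, 9].

[7, 9]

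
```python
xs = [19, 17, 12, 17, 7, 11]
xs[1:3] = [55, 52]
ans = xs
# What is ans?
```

xs starts as [19, 17, 12, 17, 7, 11] (length 6). The slice xs[1:3] covers indices [1, 2] with values [17, 12]. Replacing that slice with [55, 52] (same length) produces [19, 55, 52, 17, 7, 11].

[19, 55, 52, 17, 7, 11]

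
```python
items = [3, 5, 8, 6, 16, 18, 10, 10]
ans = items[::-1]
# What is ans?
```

items has length 8. The slice items[::-1] selects indices [7, 6, 5, 4, 3, 2, 1, 0] (7->10, 6->10, 5->18, 4->16, 3->6, 2->8, 1->5, 0->3), giving [10, 10, 18, 16, 6, 8, 5, 3].

[10, 10, 18, 16, 6, 8, 5, 3]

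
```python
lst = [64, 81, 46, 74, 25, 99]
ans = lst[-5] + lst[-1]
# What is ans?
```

lst has length 6. Negative index -5 maps to positive index 6 + (-5) = 1. lst[1] = 81.
lst has length 6. Negative index -1 maps to positive index 6 + (-1) = 5. lst[5] = 99.
Sum: 81 + 99 = 180.

180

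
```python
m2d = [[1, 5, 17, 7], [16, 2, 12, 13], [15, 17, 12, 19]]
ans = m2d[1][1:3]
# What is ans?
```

m2d[1] = [16, 2, 12, 13]. m2d[1] has length 4. The slice m2d[1][1:3] selects indices [1, 2] (1->2, 2->12), giving [2, 12].

[2, 12]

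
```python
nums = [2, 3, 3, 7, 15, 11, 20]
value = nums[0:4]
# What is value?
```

nums has length 7. The slice nums[0:4] selects indices [0, 1, 2, 3] (0->2, 1->3, 2->3, 3->7), giving [2, 3, 3, 7].

[2, 3, 3, 7]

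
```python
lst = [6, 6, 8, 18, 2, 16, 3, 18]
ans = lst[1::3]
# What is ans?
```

lst has length 8. The slice lst[1::3] selects indices [1, 4, 7] (1->6, 4->2, 7->18), giving [6, 2, 18].

[6, 2, 18]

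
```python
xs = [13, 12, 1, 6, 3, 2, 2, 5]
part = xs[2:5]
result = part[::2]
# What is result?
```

xs has length 8. The slice xs[2:5] selects indices [2, 3, 4] (2->1, 3->6, 4->3), giving [1, 6, 3]. So part = [1, 6, 3]. part has length 3. The slice part[::2] selects indices [0, 2] (0->1, 2->3), giving [1, 3].

[1, 3]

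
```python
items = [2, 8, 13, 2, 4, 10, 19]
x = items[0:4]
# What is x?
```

items has length 7. The slice items[0:4] selects indices [0, 1, 2, 3] (0->2, 1->8, 2->13, 3->2), giving [2, 8, 13, 2].

[2, 8, 13, 2]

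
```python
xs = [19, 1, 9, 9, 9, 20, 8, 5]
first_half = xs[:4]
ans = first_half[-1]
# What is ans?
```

xs has length 8. The slice xs[:4] selects indices [0, 1, 2, 3] (0->19, 1->1, 2->9, 3->9), giving [19, 1, 9, 9]. So first_half = [19, 1, 9, 9]. Then first_half[-1] = 9.

9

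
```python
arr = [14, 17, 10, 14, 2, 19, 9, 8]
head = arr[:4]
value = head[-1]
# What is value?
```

arr has length 8. The slice arr[:4] selects indices [0, 1, 2, 3] (0->14, 1->17, 2->10, 3->14), giving [14, 17, 10, 14]. So head = [14, 17, 10, 14]. Then head[-1] = 14.

14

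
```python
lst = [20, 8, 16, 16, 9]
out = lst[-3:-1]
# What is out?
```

lst has length 5. The slice lst[-3:-1] selects indices [2, 3] (2->16, 3->16), giving [16, 16].

[16, 16]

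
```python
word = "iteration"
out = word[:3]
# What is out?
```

word has length 9. The slice word[:3] selects indices [0, 1, 2] (0->'i', 1->'t', 2->'e'), giving 'ite'.

'ite'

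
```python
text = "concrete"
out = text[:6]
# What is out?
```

text has length 8. The slice text[:6] selects indices [0, 1, 2, 3, 4, 5] (0->'c', 1->'o', 2->'n', 3->'c', 4->'r', 5->'e'), giving 'concre'.

'concre'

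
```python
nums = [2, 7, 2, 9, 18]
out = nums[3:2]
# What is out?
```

nums has length 5. The slice nums[3:2] resolves to an empty index range, so the result is [].

[]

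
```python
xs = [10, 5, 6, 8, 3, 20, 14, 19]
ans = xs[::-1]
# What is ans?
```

xs has length 8. The slice xs[::-1] selects indices [7, 6, 5, 4, 3, 2, 1, 0] (7->19, 6->14, 5->20, 4->3, 3->8, 2->6, 1->5, 0->10), giving [19, 14, 20, 3, 8, 6, 5, 10].

[19, 14, 20, 3, 8, 6, 5, 10]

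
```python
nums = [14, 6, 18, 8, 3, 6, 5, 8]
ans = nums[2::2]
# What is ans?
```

nums has length 8. The slice nums[2::2] selects indices [2, 4, 6] (2->18, 4->3, 6->5), giving [18, 3, 5].

[18, 3, 5]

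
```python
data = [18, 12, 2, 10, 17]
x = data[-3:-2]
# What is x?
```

data has length 5. The slice data[-3:-2] selects indices [2] (2->2), giving [2].

[2]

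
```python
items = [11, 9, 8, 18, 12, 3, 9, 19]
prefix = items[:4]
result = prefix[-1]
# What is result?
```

items has length 8. The slice items[:4] selects indices [0, 1, 2, 3] (0->11, 1->9, 2->8, 3->18), giving [11, 9, 8, 18]. So prefix = [11, 9, 8, 18]. Then prefix[-1] = 18.

18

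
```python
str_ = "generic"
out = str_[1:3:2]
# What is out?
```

str_ has length 7. The slice str_[1:3:2] selects indices [1] (1->'e'), giving 'e'.

'e'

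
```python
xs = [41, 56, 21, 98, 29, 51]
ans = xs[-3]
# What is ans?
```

xs has length 6. Negative index -3 maps to positive index 6 + (-3) = 3. xs[3] = 98.

98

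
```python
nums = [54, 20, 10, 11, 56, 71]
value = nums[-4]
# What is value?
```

nums has length 6. Negative index -4 maps to positive index 6 + (-4) = 2. nums[2] = 10.

10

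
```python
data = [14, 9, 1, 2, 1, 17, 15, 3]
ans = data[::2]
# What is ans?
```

data has length 8. The slice data[::2] selects indices [0, 2, 4, 6] (0->14, 2->1, 4->1, 6->15), giving [14, 1, 1, 15].

[14, 1, 1, 15]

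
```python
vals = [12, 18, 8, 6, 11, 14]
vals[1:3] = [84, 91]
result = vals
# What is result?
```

vals starts as [12, 18, 8, 6, 11, 14] (length 6). The slice vals[1:3] covers indices [1, 2] with values [18, 8]. Replacing that slice with [84, 91] (same length) produces [12, 84, 91, 6, 11, 14].

[12, 84, 91, 6, 11, 14]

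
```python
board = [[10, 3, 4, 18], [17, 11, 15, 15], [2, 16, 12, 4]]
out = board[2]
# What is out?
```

board has 3 rows. Row 2 is [2, 16, 12, 4].

[2, 16, 12, 4]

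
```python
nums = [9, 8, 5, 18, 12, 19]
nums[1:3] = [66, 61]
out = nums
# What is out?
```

nums starts as [9, 8, 5, 18, 12, 19] (length 6). The slice nums[1:3] covers indices [1, 2] with values [8, 5]. Replacing that slice with [66, 61] (same length) produces [9, 66, 61, 18, 12, 19].

[9, 66, 61, 18, 12, 19]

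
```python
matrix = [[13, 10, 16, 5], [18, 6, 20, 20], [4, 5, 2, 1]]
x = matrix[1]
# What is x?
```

matrix has 3 rows. Row 1 is [18, 6, 20, 20].

[18, 6, 20, 20]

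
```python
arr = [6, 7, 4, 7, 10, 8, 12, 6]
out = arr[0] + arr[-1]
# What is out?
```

arr has length 8. arr[0] = 6.
arr has length 8. Negative index -1 maps to positive index 8 + (-1) = 7. arr[7] = 6.
Sum: 6 + 6 = 12.

12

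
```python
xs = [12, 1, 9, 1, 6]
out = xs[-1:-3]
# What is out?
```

xs has length 5. The slice xs[-1:-3] resolves to an empty index range, so the result is [].

[]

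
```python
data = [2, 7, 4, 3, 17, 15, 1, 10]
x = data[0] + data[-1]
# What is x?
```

data has length 8. data[0] = 2.
data has length 8. Negative index -1 maps to positive index 8 + (-1) = 7. data[7] = 10.
Sum: 2 + 10 = 12.

12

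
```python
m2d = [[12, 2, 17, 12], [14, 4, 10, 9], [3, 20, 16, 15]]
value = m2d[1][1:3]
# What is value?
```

m2d[1] = [14, 4, 10, 9]. m2d[1] has length 4. The slice m2d[1][1:3] selects indices [1, 2] (1->4, 2->10), giving [4, 10].

[4, 10]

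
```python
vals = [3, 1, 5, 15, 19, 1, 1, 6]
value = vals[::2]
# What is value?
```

vals has length 8. The slice vals[::2] selects indices [0, 2, 4, 6] (0->3, 2->5, 4->19, 6->1), giving [3, 5, 19, 1].

[3, 5, 19, 1]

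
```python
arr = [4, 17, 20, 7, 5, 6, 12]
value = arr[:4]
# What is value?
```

arr has length 7. The slice arr[:4] selects indices [0, 1, 2, 3] (0->4, 1->17, 2->20, 3->7), giving [4, 17, 20, 7].

[4, 17, 20, 7]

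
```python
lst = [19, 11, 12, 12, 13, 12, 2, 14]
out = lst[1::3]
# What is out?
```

lst has length 8. The slice lst[1::3] selects indices [1, 4, 7] (1->11, 4->13, 7->14), giving [11, 13, 14].

[11, 13, 14]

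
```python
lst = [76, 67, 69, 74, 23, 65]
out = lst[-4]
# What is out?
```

lst has length 6. Negative index -4 maps to positive index 6 + (-4) = 2. lst[2] = 69.

69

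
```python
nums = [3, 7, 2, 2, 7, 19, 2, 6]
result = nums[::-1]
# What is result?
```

nums has length 8. The slice nums[::-1] selects indices [7, 6, 5, 4, 3, 2, 1, 0] (7->6, 6->2, 5->19, 4->7, 3->2, 2->2, 1->7, 0->3), giving [6, 2, 19, 7, 2, 2, 7, 3].

[6, 2, 19, 7, 2, 2, 7, 3]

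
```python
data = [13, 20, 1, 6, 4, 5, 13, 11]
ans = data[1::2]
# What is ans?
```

data has length 8. The slice data[1::2] selects indices [1, 3, 5, 7] (1->20, 3->6, 5->5, 7->11), giving [20, 6, 5, 11].

[20, 6, 5, 11]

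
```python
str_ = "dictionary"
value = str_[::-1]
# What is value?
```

str_ has length 10. The slice str_[::-1] selects indices [9, 8, 7, 6, 5, 4, 3, 2, 1, 0] (9->'y', 8->'r', 7->'a', 6->'n', 5->'o', 4->'i', 3->'t', 2->'c', 1->'i', 0->'d'), giving 'yranoitcid'.

'yranoitcid'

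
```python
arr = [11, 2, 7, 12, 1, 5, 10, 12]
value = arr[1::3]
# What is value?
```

arr has length 8. The slice arr[1::3] selects indices [1, 4, 7] (1->2, 4->1, 7->12), giving [2, 1, 12].

[2, 1, 12]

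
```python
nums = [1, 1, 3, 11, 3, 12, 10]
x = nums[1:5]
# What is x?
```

nums has length 7. The slice nums[1:5] selects indices [1, 2, 3, 4] (1->1, 2->3, 3->11, 4->3), giving [1, 3, 11, 3].

[1, 3, 11, 3]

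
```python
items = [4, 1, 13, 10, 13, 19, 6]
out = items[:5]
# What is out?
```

items has length 7. The slice items[:5] selects indices [0, 1, 2, 3, 4] (0->4, 1->1, 2->13, 3->10, 4->13), giving [4, 1, 13, 10, 13].

[4, 1, 13, 10, 13]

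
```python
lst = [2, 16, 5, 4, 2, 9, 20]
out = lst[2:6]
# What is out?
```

lst has length 7. The slice lst[2:6] selects indices [2, 3, 4, 5] (2->5, 3->4, 4->2, 5->9), giving [5, 4, 2, 9].

[5, 4, 2, 9]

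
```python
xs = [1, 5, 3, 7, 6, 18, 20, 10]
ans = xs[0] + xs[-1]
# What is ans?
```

xs has length 8. xs[0] = 1.
xs has length 8. Negative index -1 maps to positive index 8 + (-1) = 7. xs[7] = 10.
Sum: 1 + 10 = 11.

11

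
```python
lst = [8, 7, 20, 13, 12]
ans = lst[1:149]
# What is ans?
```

lst has length 5. The slice lst[1:149] selects indices [1, 2, 3, 4] (1->7, 2->20, 3->13, 4->12), giving [7, 20, 13, 12].

[7, 20, 13, 12]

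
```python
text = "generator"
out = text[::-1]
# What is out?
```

text has length 9. The slice text[::-1] selects indices [8, 7, 6, 5, 4, 3, 2, 1, 0] (8->'r', 7->'o', 6->'t', 5->'a', 4->'r', 3->'e', 2->'n', 1->'e', 0->'g'), giving 'rotareneg'.

'rotareneg'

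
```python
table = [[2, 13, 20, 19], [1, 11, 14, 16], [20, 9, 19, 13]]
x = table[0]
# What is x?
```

table has 3 rows. Row 0 is [2, 13, 20, 19].

[2, 13, 20, 19]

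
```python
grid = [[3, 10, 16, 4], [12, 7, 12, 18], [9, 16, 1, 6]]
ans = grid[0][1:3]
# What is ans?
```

grid[0] = [3, 10, 16, 4]. grid[0] has length 4. The slice grid[0][1:3] selects indices [1, 2] (1->10, 2->16), giving [10, 16].

[10, 16]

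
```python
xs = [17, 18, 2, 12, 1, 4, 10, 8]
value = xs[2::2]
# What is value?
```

xs has length 8. The slice xs[2::2] selects indices [2, 4, 6] (2->2, 4->1, 6->10), giving [2, 1, 10].

[2, 1, 10]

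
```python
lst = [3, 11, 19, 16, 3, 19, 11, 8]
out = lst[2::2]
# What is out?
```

lst has length 8. The slice lst[2::2] selects indices [2, 4, 6] (2->19, 4->3, 6->11), giving [19, 3, 11].

[19, 3, 11]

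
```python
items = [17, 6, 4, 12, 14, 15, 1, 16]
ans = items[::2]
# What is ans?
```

items has length 8. The slice items[::2] selects indices [0, 2, 4, 6] (0->17, 2->4, 4->14, 6->1), giving [17, 4, 14, 1].

[17, 4, 14, 1]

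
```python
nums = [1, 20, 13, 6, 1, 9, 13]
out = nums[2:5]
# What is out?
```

nums has length 7. The slice nums[2:5] selects indices [2, 3, 4] (2->13, 3->6, 4->1), giving [13, 6, 1].

[13, 6, 1]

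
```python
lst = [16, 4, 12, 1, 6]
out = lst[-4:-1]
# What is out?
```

lst has length 5. The slice lst[-4:-1] selects indices [1, 2, 3] (1->4, 2->12, 3->1), giving [4, 12, 1].

[4, 12, 1]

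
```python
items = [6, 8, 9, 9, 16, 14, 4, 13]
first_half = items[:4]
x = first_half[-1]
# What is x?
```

items has length 8. The slice items[:4] selects indices [0, 1, 2, 3] (0->6, 1->8, 2->9, 3->9), giving [6, 8, 9, 9]. So first_half = [6, 8, 9, 9]. Then first_half[-1] = 9.

9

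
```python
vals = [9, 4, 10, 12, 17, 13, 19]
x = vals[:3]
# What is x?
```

vals has length 7. The slice vals[:3] selects indices [0, 1, 2] (0->9, 1->4, 2->10), giving [9, 4, 10].

[9, 4, 10]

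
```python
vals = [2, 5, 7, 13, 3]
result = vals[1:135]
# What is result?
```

vals has length 5. The slice vals[1:135] selects indices [1, 2, 3, 4] (1->5, 2->7, 3->13, 4->3), giving [5, 7, 13, 3].

[5, 7, 13, 3]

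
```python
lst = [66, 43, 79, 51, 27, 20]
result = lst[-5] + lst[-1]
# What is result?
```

lst has length 6. Negative index -5 maps to positive index 6 + (-5) = 1. lst[1] = 43.
lst has length 6. Negative index -1 maps to positive index 6 + (-1) = 5. lst[5] = 20.
Sum: 43 + 20 = 63.

63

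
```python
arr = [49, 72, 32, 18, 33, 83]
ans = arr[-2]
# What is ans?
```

arr has length 6. Negative index -2 maps to positive index 6 + (-2) = 4. arr[4] = 33.

33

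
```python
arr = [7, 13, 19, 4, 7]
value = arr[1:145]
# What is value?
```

arr has length 5. The slice arr[1:145] selects indices [1, 2, 3, 4] (1->13, 2->19, 3->4, 4->7), giving [13, 19, 4, 7].

[13, 19, 4, 7]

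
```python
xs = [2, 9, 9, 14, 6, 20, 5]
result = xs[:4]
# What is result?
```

xs has length 7. The slice xs[:4] selects indices [0, 1, 2, 3] (0->2, 1->9, 2->9, 3->14), giving [2, 9, 9, 14].

[2, 9, 9, 14]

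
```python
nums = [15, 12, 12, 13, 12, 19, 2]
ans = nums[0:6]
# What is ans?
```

nums has length 7. The slice nums[0:6] selects indices [0, 1, 2, 3, 4, 5] (0->15, 1->12, 2->12, 3->13, 4->12, 5->19), giving [15, 12, 12, 13, 12, 19].

[15, 12, 12, 13, 12, 19]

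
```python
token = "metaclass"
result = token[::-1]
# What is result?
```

token has length 9. The slice token[::-1] selects indices [8, 7, 6, 5, 4, 3, 2, 1, 0] (8->'s', 7->'s', 6->'a', 5->'l', 4->'c', 3->'a', 2->'t', 1->'e', 0->'m'), giving 'ssalcatem'.

'ssalcatem'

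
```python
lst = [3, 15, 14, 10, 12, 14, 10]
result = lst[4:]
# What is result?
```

lst has length 7. The slice lst[4:] selects indices [4, 5, 6] (4->12, 5->14, 6->10), giving [12, 14, 10].

[12, 14, 10]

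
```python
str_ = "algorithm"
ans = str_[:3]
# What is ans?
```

str_ has length 9. The slice str_[:3] selects indices [0, 1, 2] (0->'a', 1->'l', 2->'g'), giving 'alg'.

'alg'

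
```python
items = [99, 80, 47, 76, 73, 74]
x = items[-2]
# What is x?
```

items has length 6. Negative index -2 maps to positive index 6 + (-2) = 4. items[4] = 73.

73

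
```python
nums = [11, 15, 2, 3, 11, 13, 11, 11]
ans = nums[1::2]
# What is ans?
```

nums has length 8. The slice nums[1::2] selects indices [1, 3, 5, 7] (1->15, 3->3, 5->13, 7->11), giving [15, 3, 13, 11].

[15, 3, 13, 11]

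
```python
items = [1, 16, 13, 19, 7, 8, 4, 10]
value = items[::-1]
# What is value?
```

items has length 8. The slice items[::-1] selects indices [7, 6, 5, 4, 3, 2, 1, 0] (7->10, 6->4, 5->8, 4->7, 3->19, 2->13, 1->16, 0->1), giving [10, 4, 8, 7, 19, 13, 16, 1].

[10, 4, 8, 7, 19, 13, 16, 1]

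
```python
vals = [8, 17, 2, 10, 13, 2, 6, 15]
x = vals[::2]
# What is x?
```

vals has length 8. The slice vals[::2] selects indices [0, 2, 4, 6] (0->8, 2->2, 4->13, 6->6), giving [8, 2, 13, 6].

[8, 2, 13, 6]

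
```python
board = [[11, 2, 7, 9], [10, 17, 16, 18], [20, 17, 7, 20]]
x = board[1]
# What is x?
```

board has 3 rows. Row 1 is [10, 17, 16, 18].

[10, 17, 16, 18]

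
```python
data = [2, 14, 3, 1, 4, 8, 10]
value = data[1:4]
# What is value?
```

data has length 7. The slice data[1:4] selects indices [1, 2, 3] (1->14, 2->3, 3->1), giving [14, 3, 1].

[14, 3, 1]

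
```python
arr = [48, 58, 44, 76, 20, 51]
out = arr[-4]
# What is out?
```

arr has length 6. Negative index -4 maps to positive index 6 + (-4) = 2. arr[2] = 44.

44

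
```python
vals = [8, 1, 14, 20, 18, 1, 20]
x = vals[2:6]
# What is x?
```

vals has length 7. The slice vals[2:6] selects indices [2, 3, 4, 5] (2->14, 3->20, 4->18, 5->1), giving [14, 20, 18, 1].

[14, 20, 18, 1]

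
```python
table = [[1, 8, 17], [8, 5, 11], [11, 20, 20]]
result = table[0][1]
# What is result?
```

table[0] = [1, 8, 17]. Taking column 1 of that row yields 8.

8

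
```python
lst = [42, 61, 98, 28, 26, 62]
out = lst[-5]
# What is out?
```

lst has length 6. Negative index -5 maps to positive index 6 + (-5) = 1. lst[1] = 61.

61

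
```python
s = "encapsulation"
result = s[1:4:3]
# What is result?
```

s has length 13. The slice s[1:4:3] selects indices [1] (1->'n'), giving 'n'.

'n'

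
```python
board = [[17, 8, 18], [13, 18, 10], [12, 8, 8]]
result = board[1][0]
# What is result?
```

board[1] = [13, 18, 10]. Taking column 0 of that row yields 13.

13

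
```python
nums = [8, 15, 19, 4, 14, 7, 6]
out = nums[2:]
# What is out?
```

nums has length 7. The slice nums[2:] selects indices [2, 3, 4, 5, 6] (2->19, 3->4, 4->14, 5->7, 6->6), giving [19, 4, 14, 7, 6].

[19, 4, 14, 7, 6]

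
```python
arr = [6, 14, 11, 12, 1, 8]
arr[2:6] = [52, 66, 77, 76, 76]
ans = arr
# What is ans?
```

arr starts as [6, 14, 11, 12, 1, 8] (length 6). The slice arr[2:6] covers indices [2, 3, 4, 5] with values [11, 12, 1, 8]. Replacing that slice with [52, 66, 77, 76, 76] (different length) produces [6, 14, 52, 66, 77, 76, 76].

[6, 14, 52, 66, 77, 76, 76]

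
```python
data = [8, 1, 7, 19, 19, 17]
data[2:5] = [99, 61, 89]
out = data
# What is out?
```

data starts as [8, 1, 7, 19, 19, 17] (length 6). The slice data[2:5] covers indices [2, 3, 4] with values [7, 19, 19]. Replacing that slice with [99, 61, 89] (same length) produces [8, 1, 99, 61, 89, 17].

[8, 1, 99, 61, 89, 17]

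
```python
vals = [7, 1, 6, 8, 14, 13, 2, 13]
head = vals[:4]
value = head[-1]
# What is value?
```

vals has length 8. The slice vals[:4] selects indices [0, 1, 2, 3] (0->7, 1->1, 2->6, 3->8), giving [7, 1, 6, 8]. So head = [7, 1, 6, 8]. Then head[-1] = 8.

8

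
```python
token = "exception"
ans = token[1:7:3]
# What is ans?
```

token has length 9. The slice token[1:7:3] selects indices [1, 4] (1->'x', 4->'p'), giving 'xp'.

'xp'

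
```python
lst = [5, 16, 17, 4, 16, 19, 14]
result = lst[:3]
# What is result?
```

lst has length 7. The slice lst[:3] selects indices [0, 1, 2] (0->5, 1->16, 2->17), giving [5, 16, 17].

[5, 16, 17]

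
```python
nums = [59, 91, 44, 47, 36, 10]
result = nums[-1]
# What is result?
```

nums has length 6. Negative index -1 maps to positive index 6 + (-1) = 5. nums[5] = 10.

10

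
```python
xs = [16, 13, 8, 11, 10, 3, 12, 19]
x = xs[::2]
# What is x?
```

xs has length 8. The slice xs[::2] selects indices [0, 2, 4, 6] (0->16, 2->8, 4->10, 6->12), giving [16, 8, 10, 12].

[16, 8, 10, 12]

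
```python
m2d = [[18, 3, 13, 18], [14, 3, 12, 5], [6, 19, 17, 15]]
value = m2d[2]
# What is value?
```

m2d has 3 rows. Row 2 is [6, 19, 17, 15].

[6, 19, 17, 15]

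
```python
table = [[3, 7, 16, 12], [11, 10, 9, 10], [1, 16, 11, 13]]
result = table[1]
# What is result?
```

table has 3 rows. Row 1 is [11, 10, 9, 10].

[11, 10, 9, 10]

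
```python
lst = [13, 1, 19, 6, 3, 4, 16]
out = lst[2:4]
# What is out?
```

lst has length 7. The slice lst[2:4] selects indices [2, 3] (2->19, 3->6), giving [19, 6].

[19, 6]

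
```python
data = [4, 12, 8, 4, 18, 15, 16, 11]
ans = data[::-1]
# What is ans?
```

data has length 8. The slice data[::-1] selects indices [7, 6, 5, 4, 3, 2, 1, 0] (7->11, 6->16, 5->15, 4->18, 3->4, 2->8, 1->12, 0->4), giving [11, 16, 15, 18, 4, 8, 12, 4].

[11, 16, 15, 18, 4, 8, 12, 4]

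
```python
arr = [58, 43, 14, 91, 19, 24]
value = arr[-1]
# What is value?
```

arr has length 6. Negative index -1 maps to positive index 6 + (-1) = 5. arr[5] = 24.

24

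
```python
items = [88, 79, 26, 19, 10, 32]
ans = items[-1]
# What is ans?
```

items has length 6. Negative index -1 maps to positive index 6 + (-1) = 5. items[5] = 32.

32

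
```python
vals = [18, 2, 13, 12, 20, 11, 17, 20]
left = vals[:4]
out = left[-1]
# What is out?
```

vals has length 8. The slice vals[:4] selects indices [0, 1, 2, 3] (0->18, 1->2, 2->13, 3->12), giving [18, 2, 13, 12]. So left = [18, 2, 13, 12]. Then left[-1] = 12.

12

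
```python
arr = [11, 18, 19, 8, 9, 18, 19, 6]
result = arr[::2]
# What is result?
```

arr has length 8. The slice arr[::2] selects indices [0, 2, 4, 6] (0->11, 2->19, 4->9, 6->19), giving [11, 19, 9, 19].

[11, 19, 9, 19]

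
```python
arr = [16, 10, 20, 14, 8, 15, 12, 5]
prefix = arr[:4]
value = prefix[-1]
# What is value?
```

arr has length 8. The slice arr[:4] selects indices [0, 1, 2, 3] (0->16, 1->10, 2->20, 3->14), giving [16, 10, 20, 14]. So prefix = [16, 10, 20, 14]. Then prefix[-1] = 14.

14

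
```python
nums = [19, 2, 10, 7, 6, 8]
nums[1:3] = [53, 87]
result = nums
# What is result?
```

nums starts as [19, 2, 10, 7, 6, 8] (length 6). The slice nums[1:3] covers indices [1, 2] with values [2, 10]. Replacing that slice with [53, 87] (same length) produces [19, 53, 87, 7, 6, 8].

[19, 53, 87, 7, 6, 8]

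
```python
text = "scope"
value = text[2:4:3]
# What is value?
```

text has length 5. The slice text[2:4:3] selects indices [2] (2->'o'), giving 'o'.

'o'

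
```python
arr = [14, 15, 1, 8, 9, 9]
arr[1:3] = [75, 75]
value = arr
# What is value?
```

arr starts as [14, 15, 1, 8, 9, 9] (length 6). The slice arr[1:3] covers indices [1, 2] with values [15, 1]. Replacing that slice with [75, 75] (same length) produces [14, 75, 75, 8, 9, 9].

[14, 75, 75, 8, 9, 9]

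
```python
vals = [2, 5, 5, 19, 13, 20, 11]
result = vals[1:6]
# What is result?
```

vals has length 7. The slice vals[1:6] selects indices [1, 2, 3, 4, 5] (1->5, 2->5, 3->19, 4->13, 5->20), giving [5, 5, 19, 13, 20].

[5, 5, 19, 13, 20]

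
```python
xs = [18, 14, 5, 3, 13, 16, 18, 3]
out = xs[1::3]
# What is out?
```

xs has length 8. The slice xs[1::3] selects indices [1, 4, 7] (1->14, 4->13, 7->3), giving [14, 13, 3].

[14, 13, 3]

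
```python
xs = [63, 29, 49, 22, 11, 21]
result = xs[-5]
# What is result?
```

xs has length 6. Negative index -5 maps to positive index 6 + (-5) = 1. xs[1] = 29.

29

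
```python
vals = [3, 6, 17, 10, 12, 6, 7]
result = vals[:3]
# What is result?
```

vals has length 7. The slice vals[:3] selects indices [0, 1, 2] (0->3, 1->6, 2->17), giving [3, 6, 17].

[3, 6, 17]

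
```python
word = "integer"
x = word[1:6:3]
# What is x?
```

word has length 7. The slice word[1:6:3] selects indices [1, 4] (1->'n', 4->'g'), giving 'ng'.

'ng'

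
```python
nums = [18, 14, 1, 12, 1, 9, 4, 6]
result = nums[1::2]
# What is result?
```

nums has length 8. The slice nums[1::2] selects indices [1, 3, 5, 7] (1->14, 3->12, 5->9, 7->6), giving [14, 12, 9, 6].

[14, 12, 9, 6]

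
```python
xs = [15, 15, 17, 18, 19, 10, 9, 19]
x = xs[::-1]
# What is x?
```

xs has length 8. The slice xs[::-1] selects indices [7, 6, 5, 4, 3, 2, 1, 0] (7->19, 6->9, 5->10, 4->19, 3->18, 2->17, 1->15, 0->15), giving [19, 9, 10, 19, 18, 17, 15, 15].

[19, 9, 10, 19, 18, 17, 15, 15]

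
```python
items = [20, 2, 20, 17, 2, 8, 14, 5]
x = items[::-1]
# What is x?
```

items has length 8. The slice items[::-1] selects indices [7, 6, 5, 4, 3, 2, 1, 0] (7->5, 6->14, 5->8, 4->2, 3->17, 2->20, 1->2, 0->20), giving [5, 14, 8, 2, 17, 20, 2, 20].

[5, 14, 8, 2, 17, 20, 2, 20]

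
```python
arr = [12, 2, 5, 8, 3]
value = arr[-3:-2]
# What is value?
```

arr has length 5. The slice arr[-3:-2] selects indices [2] (2->5), giving [5].

[5]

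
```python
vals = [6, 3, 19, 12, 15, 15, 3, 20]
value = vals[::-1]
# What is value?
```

vals has length 8. The slice vals[::-1] selects indices [7, 6, 5, 4, 3, 2, 1, 0] (7->20, 6->3, 5->15, 4->15, 3->12, 2->19, 1->3, 0->6), giving [20, 3, 15, 15, 12, 19, 3, 6].

[20, 3, 15, 15, 12, 19, 3, 6]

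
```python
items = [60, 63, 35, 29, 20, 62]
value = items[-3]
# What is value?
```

items has length 6. Negative index -3 maps to positive index 6 + (-3) = 3. items[3] = 29.

29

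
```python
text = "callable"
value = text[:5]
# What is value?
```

text has length 8. The slice text[:5] selects indices [0, 1, 2, 3, 4] (0->'c', 1->'a', 2->'l', 3->'l', 4->'a'), giving 'calla'.

'calla'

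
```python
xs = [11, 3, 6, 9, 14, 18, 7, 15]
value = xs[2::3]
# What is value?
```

xs has length 8. The slice xs[2::3] selects indices [2, 5] (2->6, 5->18), giving [6, 18].

[6, 18]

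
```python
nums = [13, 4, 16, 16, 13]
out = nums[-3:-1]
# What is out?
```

nums has length 5. The slice nums[-3:-1] selects indices [2, 3] (2->16, 3->16), giving [16, 16].

[16, 16]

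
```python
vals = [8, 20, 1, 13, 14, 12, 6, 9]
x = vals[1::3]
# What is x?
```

vals has length 8. The slice vals[1::3] selects indices [1, 4, 7] (1->20, 4->14, 7->9), giving [20, 14, 9].

[20, 14, 9]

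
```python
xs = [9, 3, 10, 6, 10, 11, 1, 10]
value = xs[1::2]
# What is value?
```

xs has length 8. The slice xs[1::2] selects indices [1, 3, 5, 7] (1->3, 3->6, 5->11, 7->10), giving [3, 6, 11, 10].

[3, 6, 11, 10]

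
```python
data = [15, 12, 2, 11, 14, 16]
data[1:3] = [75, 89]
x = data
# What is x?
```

data starts as [15, 12, 2, 11, 14, 16] (length 6). The slice data[1:3] covers indices [1, 2] with values [12, 2]. Replacing that slice with [75, 89] (same length) produces [15, 75, 89, 11, 14, 16].

[15, 75, 89, 11, 14, 16]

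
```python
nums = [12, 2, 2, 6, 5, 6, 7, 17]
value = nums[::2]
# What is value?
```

nums has length 8. The slice nums[::2] selects indices [0, 2, 4, 6] (0->12, 2->2, 4->5, 6->7), giving [12, 2, 5, 7].

[12, 2, 5, 7]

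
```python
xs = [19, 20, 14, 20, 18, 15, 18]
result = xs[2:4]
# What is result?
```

xs has length 7. The slice xs[2:4] selects indices [2, 3] (2->14, 3->20), giving [14, 20].

[14, 20]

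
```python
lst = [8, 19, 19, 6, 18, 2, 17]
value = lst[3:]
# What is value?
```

lst has length 7. The slice lst[3:] selects indices [3, 4, 5, 6] (3->6, 4->18, 5->2, 6->17), giving [6, 18, 2, 17].

[6, 18, 2, 17]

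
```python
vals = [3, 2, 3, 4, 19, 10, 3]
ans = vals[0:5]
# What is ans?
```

vals has length 7. The slice vals[0:5] selects indices [0, 1, 2, 3, 4] (0->3, 1->2, 2->3, 3->4, 4->19), giving [3, 2, 3, 4, 19].

[3, 2, 3, 4, 19]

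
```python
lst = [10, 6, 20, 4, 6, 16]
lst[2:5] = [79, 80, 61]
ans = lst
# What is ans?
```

lst starts as [10, 6, 20, 4, 6, 16] (length 6). The slice lst[2:5] covers indices [2, 3, 4] with values [20, 4, 6]. Replacing that slice with [79, 80, 61] (same length) produces [10, 6, 79, 80, 61, 16].

[10, 6, 79, 80, 61, 16]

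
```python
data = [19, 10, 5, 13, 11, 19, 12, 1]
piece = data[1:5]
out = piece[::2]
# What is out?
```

data has length 8. The slice data[1:5] selects indices [1, 2, 3, 4] (1->10, 2->5, 3->13, 4->11), giving [10, 5, 13, 11]. So piece = [10, 5, 13, 11]. piece has length 4. The slice piece[::2] selects indices [0, 2] (0->10, 2->13), giving [10, 13].

[10, 13]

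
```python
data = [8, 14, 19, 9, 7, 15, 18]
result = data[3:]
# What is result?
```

data has length 7. The slice data[3:] selects indices [3, 4, 5, 6] (3->9, 4->7, 5->15, 6->18), giving [9, 7, 15, 18].

[9, 7, 15, 18]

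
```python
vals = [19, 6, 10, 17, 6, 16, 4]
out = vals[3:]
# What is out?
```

vals has length 7. The slice vals[3:] selects indices [3, 4, 5, 6] (3->17, 4->6, 5->16, 6->4), giving [17, 6, 16, 4].

[17, 6, 16, 4]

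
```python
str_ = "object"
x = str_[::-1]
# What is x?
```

str_ has length 6. The slice str_[::-1] selects indices [5, 4, 3, 2, 1, 0] (5->'t', 4->'c', 3->'e', 2->'j', 1->'b', 0->'o'), giving 'tcejbo'.

'tcejbo'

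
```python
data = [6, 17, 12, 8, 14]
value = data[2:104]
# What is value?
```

data has length 5. The slice data[2:104] selects indices [2, 3, 4] (2->12, 3->8, 4->14), giving [12, 8, 14].

[12, 8, 14]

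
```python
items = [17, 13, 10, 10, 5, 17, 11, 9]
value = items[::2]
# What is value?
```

items has length 8. The slice items[::2] selects indices [0, 2, 4, 6] (0->17, 2->10, 4->5, 6->11), giving [17, 10, 5, 11].

[17, 10, 5, 11]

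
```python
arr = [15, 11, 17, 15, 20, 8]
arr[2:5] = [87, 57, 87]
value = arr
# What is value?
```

arr starts as [15, 11, 17, 15, 20, 8] (length 6). The slice arr[2:5] covers indices [2, 3, 4] with values [17, 15, 20]. Replacing that slice with [87, 57, 87] (same length) produces [15, 11, 87, 57, 87, 8].

[15, 11, 87, 57, 87, 8]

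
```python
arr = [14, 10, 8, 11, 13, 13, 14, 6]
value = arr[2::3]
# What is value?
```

arr has length 8. The slice arr[2::3] selects indices [2, 5] (2->8, 5->13), giving [8, 13].

[8, 13]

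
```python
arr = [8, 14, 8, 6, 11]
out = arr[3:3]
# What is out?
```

arr has length 5. The slice arr[3:3] resolves to an empty index range, so the result is [].

[]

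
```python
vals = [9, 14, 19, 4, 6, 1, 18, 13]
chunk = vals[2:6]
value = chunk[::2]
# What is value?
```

vals has length 8. The slice vals[2:6] selects indices [2, 3, 4, 5] (2->19, 3->4, 4->6, 5->1), giving [19, 4, 6, 1]. So chunk = [19, 4, 6, 1]. chunk has length 4. The slice chunk[::2] selects indices [0, 2] (0->19, 2->6), giving [19, 6].

[19, 6]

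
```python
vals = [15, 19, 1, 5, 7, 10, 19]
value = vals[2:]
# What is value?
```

vals has length 7. The slice vals[2:] selects indices [2, 3, 4, 5, 6] (2->1, 3->5, 4->7, 5->10, 6->19), giving [1, 5, 7, 10, 19].

[1, 5, 7, 10, 19]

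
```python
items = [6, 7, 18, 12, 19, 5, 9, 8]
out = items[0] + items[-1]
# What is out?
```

items has length 8. items[0] = 6.
items has length 8. Negative index -1 maps to positive index 8 + (-1) = 7. items[7] = 8.
Sum: 6 + 8 = 14.

14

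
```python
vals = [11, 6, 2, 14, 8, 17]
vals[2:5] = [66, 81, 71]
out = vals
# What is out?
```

vals starts as [11, 6, 2, 14, 8, 17] (length 6). The slice vals[2:5] covers indices [2, 3, 4] with values [2, 14, 8]. Replacing that slice with [66, 81, 71] (same length) produces [11, 6, 66, 81, 71, 17].

[11, 6, 66, 81, 71, 17]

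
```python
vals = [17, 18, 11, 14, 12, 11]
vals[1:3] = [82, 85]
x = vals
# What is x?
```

vals starts as [17, 18, 11, 14, 12, 11] (length 6). The slice vals[1:3] covers indices [1, 2] with values [18, 11]. Replacing that slice with [82, 85] (same length) produces [17, 82, 85, 14, 12, 11].

[17, 82, 85, 14, 12, 11]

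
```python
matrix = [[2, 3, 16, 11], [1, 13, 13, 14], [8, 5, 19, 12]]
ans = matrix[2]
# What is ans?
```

matrix has 3 rows. Row 2 is [8, 5, 19, 12].

[8, 5, 19, 12]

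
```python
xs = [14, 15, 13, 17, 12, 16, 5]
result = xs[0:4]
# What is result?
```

xs has length 7. The slice xs[0:4] selects indices [0, 1, 2, 3] (0->14, 1->15, 2->13, 3->17), giving [14, 15, 13, 17].

[14, 15, 13, 17]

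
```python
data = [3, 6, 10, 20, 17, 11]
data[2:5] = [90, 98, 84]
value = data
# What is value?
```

data starts as [3, 6, 10, 20, 17, 11] (length 6). The slice data[2:5] covers indices [2, 3, 4] with values [10, 20, 17]. Replacing that slice with [90, 98, 84] (same length) produces [3, 6, 90, 98, 84, 11].

[3, 6, 90, 98, 84, 11]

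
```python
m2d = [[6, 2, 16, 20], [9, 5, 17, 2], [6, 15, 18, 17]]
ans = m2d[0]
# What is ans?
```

m2d has 3 rows. Row 0 is [6, 2, 16, 20].

[6, 2, 16, 20]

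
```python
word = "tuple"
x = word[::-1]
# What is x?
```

word has length 5. The slice word[::-1] selects indices [4, 3, 2, 1, 0] (4->'e', 3->'l', 2->'p', 1->'u', 0->'t'), giving 'elput'.

'elput'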